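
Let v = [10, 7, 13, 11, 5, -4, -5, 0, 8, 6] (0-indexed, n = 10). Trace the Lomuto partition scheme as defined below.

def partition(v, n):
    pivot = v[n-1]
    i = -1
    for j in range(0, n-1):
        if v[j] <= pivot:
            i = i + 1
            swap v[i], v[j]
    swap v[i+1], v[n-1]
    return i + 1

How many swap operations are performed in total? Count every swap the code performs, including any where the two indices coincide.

pivot = v[9] = 6; i = -1
j=0: v[0]=10 > 6 → no swap
j=1: v[1]=7 > 6 → no swap
j=2: v[2]=13 > 6 → no swap
j=3: v[3]=11 > 6 → no swap
j=4: v[4]=5 ≤ 6 → i=0, swap v[0],v[4] → [5, 7, 13, 11, 10, -4, -5, 0, 8, 6]
j=5: v[5]=-4 ≤ 6 → i=1, swap v[1],v[5] → [5, -4, 13, 11, 10, 7, -5, 0, 8, 6]
j=6: v[6]=-5 ≤ 6 → i=2, swap v[2],v[6] → [5, -4, -5, 11, 10, 7, 13, 0, 8, 6]
j=7: v[7]=0 ≤ 6 → i=3, swap v[3],v[7] → [5, -4, -5, 0, 10, 7, 13, 11, 8, 6]
j=8: v[8]=8 > 6 → no swap
final swap v[4],v[9] → [5, -4, -5, 0, 6, 7, 13, 11, 8, 10]; return 4

5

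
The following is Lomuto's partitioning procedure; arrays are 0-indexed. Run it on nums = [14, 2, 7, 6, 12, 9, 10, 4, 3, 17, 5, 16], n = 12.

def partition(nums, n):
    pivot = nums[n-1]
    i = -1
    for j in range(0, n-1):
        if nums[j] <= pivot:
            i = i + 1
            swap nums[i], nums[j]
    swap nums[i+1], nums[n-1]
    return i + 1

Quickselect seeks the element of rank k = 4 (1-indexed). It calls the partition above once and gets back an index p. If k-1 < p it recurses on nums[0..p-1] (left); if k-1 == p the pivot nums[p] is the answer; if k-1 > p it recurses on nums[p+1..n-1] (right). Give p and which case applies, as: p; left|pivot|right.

10; left

pivot=16, i=-1
j=0: 14≤16, i=0, swap(0,0) ⇒ [14, 2, 7, 6, 12, 9, 10, 4, 3, 17, 5, 16]
j=1: 2≤16, i=1, swap(1,1) ⇒ [14, 2, 7, 6, 12, 9, 10, 4, 3, 17, 5, 16]
j=2: 7≤16, i=2, swap(2,2) ⇒ [14, 2, 7, 6, 12, 9, 10, 4, 3, 17, 5, 16]
j=3: 6≤16, i=3, swap(3,3) ⇒ [14, 2, 7, 6, 12, 9, 10, 4, 3, 17, 5, 16]
j=4: 12≤16, i=4, swap(4,4) ⇒ [14, 2, 7, 6, 12, 9, 10, 4, 3, 17, 5, 16]
j=5: 9≤16, i=5, swap(5,5) ⇒ [14, 2, 7, 6, 12, 9, 10, 4, 3, 17, 5, 16]
j=6: 10≤16, i=6, swap(6,6) ⇒ [14, 2, 7, 6, 12, 9, 10, 4, 3, 17, 5, 16]
j=7: 4≤16, i=7, swap(7,7) ⇒ [14, 2, 7, 6, 12, 9, 10, 4, 3, 17, 5, 16]
j=8: 3≤16, i=8, swap(8,8) ⇒ [14, 2, 7, 6, 12, 9, 10, 4, 3, 17, 5, 16]
j=9: 17>16, skip
j=10: 5≤16, i=9, swap(9,10) ⇒ [14, 2, 7, 6, 12, 9, 10, 4, 3, 5, 17, 16]
swap(10,11) ⇒ [14, 2, 7, 6, 12, 9, 10, 4, 3, 5, 16, 17]; return 10
p = 10; k-1 = 3 < 10 ⇒ left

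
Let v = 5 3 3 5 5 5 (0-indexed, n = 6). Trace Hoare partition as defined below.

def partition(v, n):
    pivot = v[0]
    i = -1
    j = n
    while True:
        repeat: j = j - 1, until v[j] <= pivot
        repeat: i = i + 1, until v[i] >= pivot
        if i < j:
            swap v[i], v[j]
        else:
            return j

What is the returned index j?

3

pivot = v[0] = 5; i = -1, j = 6
j→5 (v[5]=5≤5), i→0 (v[0]=5≥5); i<j, swap → 5 3 3 5 5 5
j→4 (v[4]=5≤5), i→3 (v[3]=5≥5); i<j, swap → 5 3 3 5 5 5
j→3, i→4; i≥j, return j=3. v = 5 3 3 5 5 5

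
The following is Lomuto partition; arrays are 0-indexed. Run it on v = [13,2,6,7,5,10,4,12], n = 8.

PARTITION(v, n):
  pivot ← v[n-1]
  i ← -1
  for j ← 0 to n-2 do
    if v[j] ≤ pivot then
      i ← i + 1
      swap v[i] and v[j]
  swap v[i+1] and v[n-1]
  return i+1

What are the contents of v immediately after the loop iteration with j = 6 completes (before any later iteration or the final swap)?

pivot=12, i=-1
j=0: 13>12, skip
j=1: 2≤12, i=0, swap(0,1) ⇒ [2,13,6,7,5,10,4,12]
j=2: 6≤12, i=1, swap(1,2) ⇒ [2,6,13,7,5,10,4,12]
j=3: 7≤12, i=2, swap(2,3) ⇒ [2,6,7,13,5,10,4,12]
j=4: 5≤12, i=3, swap(3,4) ⇒ [2,6,7,5,13,10,4,12]
j=5: 10≤12, i=4, swap(4,5) ⇒ [2,6,7,5,10,13,4,12]
j=6: 4≤12, i=5, swap(5,6) ⇒ [2,6,7,5,10,4,13,12]
(after j=6) v = [2,6,7,5,10,4,13,12]

[2,6,7,5,10,4,13,12]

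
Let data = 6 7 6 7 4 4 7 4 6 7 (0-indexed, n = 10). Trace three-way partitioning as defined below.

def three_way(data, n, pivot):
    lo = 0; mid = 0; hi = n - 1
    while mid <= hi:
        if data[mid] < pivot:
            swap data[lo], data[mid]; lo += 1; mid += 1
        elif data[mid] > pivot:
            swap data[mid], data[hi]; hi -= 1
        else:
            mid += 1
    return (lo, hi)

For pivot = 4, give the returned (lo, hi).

lo=0 mid=0 hi=9
6>4: swap(0,9), hi=8 ⇒ 7 7 6 7 4 4 7 4 6 6
7>4: swap(0,8), hi=7 ⇒ 6 7 6 7 4 4 7 4 7 6
6>4: swap(0,7), hi=6 ⇒ 4 7 6 7 4 4 7 6 7 6
4=4: mid=1
7>4: swap(1,6), hi=5 ⇒ 4 7 6 7 4 4 7 6 7 6
7>4: swap(1,5), hi=4 ⇒ 4 4 6 7 4 7 7 6 7 6
4=4: mid=2
6>4: swap(2,4), hi=3 ⇒ 4 4 4 7 6 7 7 6 7 6
4=4: mid=3
7>4: swap(3,3), hi=2 ⇒ 4 4 4 7 6 7 7 6 7 6
done. lo=0 hi=2; data=4 4 4 7 6 7 7 6 7 6

(0, 2)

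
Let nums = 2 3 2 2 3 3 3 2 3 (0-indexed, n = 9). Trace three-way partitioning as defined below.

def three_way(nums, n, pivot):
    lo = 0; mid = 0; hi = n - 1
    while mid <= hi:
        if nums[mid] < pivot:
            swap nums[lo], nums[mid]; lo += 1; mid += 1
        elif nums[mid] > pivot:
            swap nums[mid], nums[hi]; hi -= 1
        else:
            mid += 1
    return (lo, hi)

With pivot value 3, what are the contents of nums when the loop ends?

lo=0 mid=0 hi=8
2<3: swap(0,0), lo=1 mid=1 ⇒ 2 3 2 2 3 3 3 2 3
3=3: mid=2
2<3: swap(1,2), lo=2 mid=3 ⇒ 2 2 3 2 3 3 3 2 3
2<3: swap(2,3), lo=3 mid=4 ⇒ 2 2 2 3 3 3 3 2 3
3=3: mid=5
3=3: mid=6
3=3: mid=7
2<3: swap(3,7), lo=4 mid=8 ⇒ 2 2 2 2 3 3 3 3 3
3=3: mid=9
done. lo=4 hi=8; nums=2 2 2 2 3 3 3 3 3

2 2 2 2 3 3 3 3 3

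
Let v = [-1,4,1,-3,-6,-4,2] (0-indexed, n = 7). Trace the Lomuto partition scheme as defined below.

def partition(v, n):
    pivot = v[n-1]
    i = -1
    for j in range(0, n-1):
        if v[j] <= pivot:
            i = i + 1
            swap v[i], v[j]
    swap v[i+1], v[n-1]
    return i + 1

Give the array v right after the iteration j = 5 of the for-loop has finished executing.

pivot=2, i=-1
j=0: -1≤2, i=0, swap(0,0) ⇒ [-1,4,1,-3,-6,-4,2]
j=1: 4>2, skip
j=2: 1≤2, i=1, swap(1,2) ⇒ [-1,1,4,-3,-6,-4,2]
j=3: -3≤2, i=2, swap(2,3) ⇒ [-1,1,-3,4,-6,-4,2]
j=4: -6≤2, i=3, swap(3,4) ⇒ [-1,1,-3,-6,4,-4,2]
j=5: -4≤2, i=4, swap(4,5) ⇒ [-1,1,-3,-6,-4,4,2]
(after j=5) v = [-1,1,-3,-6,-4,4,2]

[-1,1,-3,-6,-4,4,2]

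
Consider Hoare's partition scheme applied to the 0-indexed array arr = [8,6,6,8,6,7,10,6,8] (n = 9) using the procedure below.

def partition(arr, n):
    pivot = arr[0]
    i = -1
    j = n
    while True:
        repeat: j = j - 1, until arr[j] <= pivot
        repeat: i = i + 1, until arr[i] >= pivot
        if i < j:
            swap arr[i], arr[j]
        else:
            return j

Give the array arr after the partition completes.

pivot=8
j stops at 8 (8), i stops at 0 (8); swap ⇒ [8,6,6,8,6,7,10,6,8]
j stops at 7 (6), i stops at 3 (8); swap ⇒ [8,6,6,6,6,7,10,8,8]
j stops at 5, i stops at 6; i≥j ⇒ return 5. arr=[8,6,6,6,6,7,10,8,8]

[8,6,6,6,6,7,10,8,8]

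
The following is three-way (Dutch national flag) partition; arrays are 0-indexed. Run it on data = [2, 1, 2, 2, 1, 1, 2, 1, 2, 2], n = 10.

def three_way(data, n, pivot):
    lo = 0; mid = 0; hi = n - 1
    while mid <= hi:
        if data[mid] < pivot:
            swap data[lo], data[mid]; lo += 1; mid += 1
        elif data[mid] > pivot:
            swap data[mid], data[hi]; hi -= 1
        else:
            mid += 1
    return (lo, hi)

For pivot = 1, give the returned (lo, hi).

pivot = 1; lo=0, mid=0, hi=9
data[mid]=2>1: swap data[0],data[9]; hi=8 → [2, 1, 2, 2, 1, 1, 2, 1, 2, 2]
data[mid]=2>1: swap data[0],data[8]; hi=7 → [2, 1, 2, 2, 1, 1, 2, 1, 2, 2]
data[mid]=2>1: swap data[0],data[7]; hi=6 → [1, 1, 2, 2, 1, 1, 2, 2, 2, 2]
data[mid]=1=1: mid=1
data[mid]=1=1: mid=2
data[mid]=2>1: swap data[2],data[6]; hi=5 → [1, 1, 2, 2, 1, 1, 2, 2, 2, 2]
data[mid]=2>1: swap data[2],data[5]; hi=4 → [1, 1, 1, 2, 1, 2, 2, 2, 2, 2]
data[mid]=1=1: mid=3
data[mid]=2>1: swap data[3],data[4]; hi=3 → [1, 1, 1, 1, 2, 2, 2, 2, 2, 2]
data[mid]=1=1: mid=4
end: lo=0, hi=3; data = [1, 1, 1, 1, 2, 2, 2, 2, 2, 2]

(0, 3)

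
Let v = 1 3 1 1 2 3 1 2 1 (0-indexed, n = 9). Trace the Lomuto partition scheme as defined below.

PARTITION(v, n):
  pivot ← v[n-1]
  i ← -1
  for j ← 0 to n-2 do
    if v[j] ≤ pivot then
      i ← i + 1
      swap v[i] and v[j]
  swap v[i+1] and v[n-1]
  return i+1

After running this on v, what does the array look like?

1 1 1 1 1 3 3 2 2

pivot = v[8] = 1; i = -1
j=0: v[0]=1 ≤ 1 → i=0, swap v[0],v[0] (no change) → 1 3 1 1 2 3 1 2 1
j=1: v[1]=3 > 1 → no swap
j=2: v[2]=1 ≤ 1 → i=1, swap v[1],v[2] → 1 1 3 1 2 3 1 2 1
j=3: v[3]=1 ≤ 1 → i=2, swap v[2],v[3] → 1 1 1 3 2 3 1 2 1
j=4: v[4]=2 > 1 → no swap
j=5: v[5]=3 > 1 → no swap
j=6: v[6]=1 ≤ 1 → i=3, swap v[3],v[6] → 1 1 1 1 2 3 3 2 1
j=7: v[7]=2 > 1 → no swap
final swap v[4],v[8] → 1 1 1 1 1 3 3 2 2; return 4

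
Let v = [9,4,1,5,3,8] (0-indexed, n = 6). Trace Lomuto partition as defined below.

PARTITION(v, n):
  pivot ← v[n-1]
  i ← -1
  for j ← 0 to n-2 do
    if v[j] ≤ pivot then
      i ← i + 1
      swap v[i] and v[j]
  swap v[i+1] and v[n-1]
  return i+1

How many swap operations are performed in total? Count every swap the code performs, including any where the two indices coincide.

5

pivot=8, i=-1
j=0: 9>8, skip
j=1: 4≤8, i=0, swap(0,1) ⇒ [4,9,1,5,3,8]
j=2: 1≤8, i=1, swap(1,2) ⇒ [4,1,9,5,3,8]
j=3: 5≤8, i=2, swap(2,3) ⇒ [4,1,5,9,3,8]
j=4: 3≤8, i=3, swap(3,4) ⇒ [4,1,5,3,9,8]
swap(4,5) ⇒ [4,1,5,3,8,9]; return 4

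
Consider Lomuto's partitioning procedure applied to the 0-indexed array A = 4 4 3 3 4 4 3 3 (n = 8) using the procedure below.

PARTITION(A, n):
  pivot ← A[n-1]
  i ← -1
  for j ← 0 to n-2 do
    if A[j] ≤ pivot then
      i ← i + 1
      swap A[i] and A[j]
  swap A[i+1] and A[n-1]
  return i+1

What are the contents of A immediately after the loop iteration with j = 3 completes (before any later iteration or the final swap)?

3 3 4 4 4 4 3 3

pivot = A[7] = 3; i = -1
j=0: A[0]=4 > 3 → no swap
j=1: A[1]=4 > 3 → no swap
j=2: A[2]=3 ≤ 3 → i=0, swap A[0],A[2] → 3 4 4 3 4 4 3 3
j=3: A[3]=3 ≤ 3 → i=1, swap A[1],A[3] → 3 3 4 4 4 4 3 3
(after j=3) A = 3 3 4 4 4 4 3 3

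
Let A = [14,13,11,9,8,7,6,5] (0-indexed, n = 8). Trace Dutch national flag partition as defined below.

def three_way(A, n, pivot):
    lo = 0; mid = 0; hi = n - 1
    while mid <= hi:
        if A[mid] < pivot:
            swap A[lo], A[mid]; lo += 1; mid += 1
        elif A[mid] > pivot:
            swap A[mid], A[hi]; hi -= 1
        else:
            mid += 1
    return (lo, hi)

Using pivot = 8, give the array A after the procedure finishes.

[5,6,7,8,9,11,13,14]

pivot = 8; lo=0, mid=0, hi=7
A[mid]=14>8: swap A[0],A[7]; hi=6 → [5,13,11,9,8,7,6,14]
A[mid]=5<8: swap A[0],A[0]; lo=1,mid=1 → [5,13,11,9,8,7,6,14]
A[mid]=13>8: swap A[1],A[6]; hi=5 → [5,6,11,9,8,7,13,14]
A[mid]=6<8: swap A[1],A[1]; lo=2,mid=2 → [5,6,11,9,8,7,13,14]
A[mid]=11>8: swap A[2],A[5]; hi=4 → [5,6,7,9,8,11,13,14]
A[mid]=7<8: swap A[2],A[2]; lo=3,mid=3 → [5,6,7,9,8,11,13,14]
A[mid]=9>8: swap A[3],A[4]; hi=3 → [5,6,7,8,9,11,13,14]
A[mid]=8=8: mid=4
end: lo=3, hi=3; A = [5,6,7,8,9,11,13,14]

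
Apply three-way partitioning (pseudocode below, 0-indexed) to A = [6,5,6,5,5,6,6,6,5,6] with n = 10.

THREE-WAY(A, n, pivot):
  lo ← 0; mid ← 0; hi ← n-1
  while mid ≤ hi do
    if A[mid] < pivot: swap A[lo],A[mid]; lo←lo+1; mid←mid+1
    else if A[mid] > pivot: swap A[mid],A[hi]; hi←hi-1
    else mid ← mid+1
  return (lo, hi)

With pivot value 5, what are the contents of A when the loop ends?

lo=0 mid=0 hi=9
6>5: swap(0,9), hi=8 ⇒ [6,5,6,5,5,6,6,6,5,6]
6>5: swap(0,8), hi=7 ⇒ [5,5,6,5,5,6,6,6,6,6]
5=5: mid=1
5=5: mid=2
6>5: swap(2,7), hi=6 ⇒ [5,5,6,5,5,6,6,6,6,6]
6>5: swap(2,6), hi=5 ⇒ [5,5,6,5,5,6,6,6,6,6]
6>5: swap(2,5), hi=4 ⇒ [5,5,6,5,5,6,6,6,6,6]
6>5: swap(2,4), hi=3 ⇒ [5,5,5,5,6,6,6,6,6,6]
5=5: mid=3
5=5: mid=4
done. lo=0 hi=3; A=[5,5,5,5,6,6,6,6,6,6]

[5,5,5,5,6,6,6,6,6,6]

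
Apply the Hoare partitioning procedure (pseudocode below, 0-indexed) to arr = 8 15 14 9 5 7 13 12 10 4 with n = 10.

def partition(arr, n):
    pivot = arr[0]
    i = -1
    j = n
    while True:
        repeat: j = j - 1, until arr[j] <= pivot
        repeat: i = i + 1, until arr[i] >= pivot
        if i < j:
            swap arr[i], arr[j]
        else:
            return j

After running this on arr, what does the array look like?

pivot=8
j stops at 9 (4), i stops at 0 (8); swap ⇒ 4 15 14 9 5 7 13 12 10 8
j stops at 5 (7), i stops at 1 (15); swap ⇒ 4 7 14 9 5 15 13 12 10 8
j stops at 4 (5), i stops at 2 (14); swap ⇒ 4 7 5 9 14 15 13 12 10 8
j stops at 2, i stops at 3; i≥j ⇒ return 2. arr=4 7 5 9 14 15 13 12 10 8

4 7 5 9 14 15 13 12 10 8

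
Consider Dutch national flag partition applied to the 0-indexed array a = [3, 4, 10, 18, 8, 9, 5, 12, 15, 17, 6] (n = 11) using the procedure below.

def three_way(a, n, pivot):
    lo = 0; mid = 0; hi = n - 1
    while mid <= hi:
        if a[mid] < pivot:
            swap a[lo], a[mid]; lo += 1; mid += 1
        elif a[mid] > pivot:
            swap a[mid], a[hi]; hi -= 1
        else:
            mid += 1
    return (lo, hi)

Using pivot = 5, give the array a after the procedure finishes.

[3, 4, 5, 8, 9, 18, 12, 15, 17, 6, 10]

pivot = 5; lo=0, mid=0, hi=10
a[mid]=3<5: swap a[0],a[0]; lo=1,mid=1 → [3, 4, 10, 18, 8, 9, 5, 12, 15, 17, 6]
a[mid]=4<5: swap a[1],a[1]; lo=2,mid=2 → [3, 4, 10, 18, 8, 9, 5, 12, 15, 17, 6]
a[mid]=10>5: swap a[2],a[10]; hi=9 → [3, 4, 6, 18, 8, 9, 5, 12, 15, 17, 10]
a[mid]=6>5: swap a[2],a[9]; hi=8 → [3, 4, 17, 18, 8, 9, 5, 12, 15, 6, 10]
a[mid]=17>5: swap a[2],a[8]; hi=7 → [3, 4, 15, 18, 8, 9, 5, 12, 17, 6, 10]
a[mid]=15>5: swap a[2],a[7]; hi=6 → [3, 4, 12, 18, 8, 9, 5, 15, 17, 6, 10]
a[mid]=12>5: swap a[2],a[6]; hi=5 → [3, 4, 5, 18, 8, 9, 12, 15, 17, 6, 10]
a[mid]=5=5: mid=3
a[mid]=18>5: swap a[3],a[5]; hi=4 → [3, 4, 5, 9, 8, 18, 12, 15, 17, 6, 10]
a[mid]=9>5: swap a[3],a[4]; hi=3 → [3, 4, 5, 8, 9, 18, 12, 15, 17, 6, 10]
a[mid]=8>5: swap a[3],a[3]; hi=2 → [3, 4, 5, 8, 9, 18, 12, 15, 17, 6, 10]
end: lo=2, hi=2; a = [3, 4, 5, 8, 9, 18, 12, 15, 17, 6, 10]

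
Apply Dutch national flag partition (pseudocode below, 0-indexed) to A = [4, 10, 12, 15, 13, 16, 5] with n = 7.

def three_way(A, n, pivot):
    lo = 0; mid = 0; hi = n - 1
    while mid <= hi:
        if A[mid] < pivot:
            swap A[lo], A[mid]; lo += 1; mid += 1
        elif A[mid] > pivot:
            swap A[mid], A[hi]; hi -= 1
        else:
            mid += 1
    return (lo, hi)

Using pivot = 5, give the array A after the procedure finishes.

lo=0 mid=0 hi=6
4<5: swap(0,0), lo=1 mid=1 ⇒ [4, 10, 12, 15, 13, 16, 5]
10>5: swap(1,6), hi=5 ⇒ [4, 5, 12, 15, 13, 16, 10]
5=5: mid=2
12>5: swap(2,5), hi=4 ⇒ [4, 5, 16, 15, 13, 12, 10]
16>5: swap(2,4), hi=3 ⇒ [4, 5, 13, 15, 16, 12, 10]
13>5: swap(2,3), hi=2 ⇒ [4, 5, 15, 13, 16, 12, 10]
15>5: swap(2,2), hi=1 ⇒ [4, 5, 15, 13, 16, 12, 10]
done. lo=1 hi=1; A=[4, 5, 15, 13, 16, 12, 10]

[4, 5, 15, 13, 16, 12, 10]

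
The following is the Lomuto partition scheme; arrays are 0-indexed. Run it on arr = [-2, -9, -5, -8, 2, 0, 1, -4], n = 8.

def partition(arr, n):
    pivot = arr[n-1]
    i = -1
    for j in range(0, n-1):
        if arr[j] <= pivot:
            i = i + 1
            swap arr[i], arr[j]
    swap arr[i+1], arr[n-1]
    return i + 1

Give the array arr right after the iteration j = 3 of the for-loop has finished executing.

[-9, -5, -8, -2, 2, 0, 1, -4]

pivot = arr[7] = -4; i = -1
j=0: arr[0]=-2 > -4 → no swap
j=1: arr[1]=-9 ≤ -4 → i=0, swap arr[0],arr[1] → [-9, -2, -5, -8, 2, 0, 1, -4]
j=2: arr[2]=-5 ≤ -4 → i=1, swap arr[1],arr[2] → [-9, -5, -2, -8, 2, 0, 1, -4]
j=3: arr[3]=-8 ≤ -4 → i=2, swap arr[2],arr[3] → [-9, -5, -8, -2, 2, 0, 1, -4]
(after j=3) arr = [-9, -5, -8, -2, 2, 0, 1, -4]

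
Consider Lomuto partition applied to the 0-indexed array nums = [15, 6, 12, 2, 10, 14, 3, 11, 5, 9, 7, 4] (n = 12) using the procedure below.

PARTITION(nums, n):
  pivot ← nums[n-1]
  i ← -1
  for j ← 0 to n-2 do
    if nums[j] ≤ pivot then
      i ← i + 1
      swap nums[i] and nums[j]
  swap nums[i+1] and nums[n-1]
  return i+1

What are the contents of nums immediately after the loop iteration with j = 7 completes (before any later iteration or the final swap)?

pivot = nums[11] = 4; i = -1
j=0: nums[0]=15 > 4 → no swap
j=1: nums[1]=6 > 4 → no swap
j=2: nums[2]=12 > 4 → no swap
j=3: nums[3]=2 ≤ 4 → i=0, swap nums[0],nums[3] → [2, 6, 12, 15, 10, 14, 3, 11, 5, 9, 7, 4]
j=4: nums[4]=10 > 4 → no swap
j=5: nums[5]=14 > 4 → no swap
j=6: nums[6]=3 ≤ 4 → i=1, swap nums[1],nums[6] → [2, 3, 12, 15, 10, 14, 6, 11, 5, 9, 7, 4]
j=7: nums[7]=11 > 4 → no swap
(after j=7) nums = [2, 3, 12, 15, 10, 14, 6, 11, 5, 9, 7, 4]

[2, 3, 12, 15, 10, 14, 6, 11, 5, 9, 7, 4]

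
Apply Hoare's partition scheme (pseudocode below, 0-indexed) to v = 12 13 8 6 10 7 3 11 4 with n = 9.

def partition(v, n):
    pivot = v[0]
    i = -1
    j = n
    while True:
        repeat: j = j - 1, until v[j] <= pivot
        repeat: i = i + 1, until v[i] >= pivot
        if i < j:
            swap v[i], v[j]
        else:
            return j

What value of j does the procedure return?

pivot=12
j stops at 8 (4), i stops at 0 (12); swap ⇒ 4 13 8 6 10 7 3 11 12
j stops at 7 (11), i stops at 1 (13); swap ⇒ 4 11 8 6 10 7 3 13 12
j stops at 6, i stops at 7; i≥j ⇒ return 6. v=4 11 8 6 10 7 3 13 12

6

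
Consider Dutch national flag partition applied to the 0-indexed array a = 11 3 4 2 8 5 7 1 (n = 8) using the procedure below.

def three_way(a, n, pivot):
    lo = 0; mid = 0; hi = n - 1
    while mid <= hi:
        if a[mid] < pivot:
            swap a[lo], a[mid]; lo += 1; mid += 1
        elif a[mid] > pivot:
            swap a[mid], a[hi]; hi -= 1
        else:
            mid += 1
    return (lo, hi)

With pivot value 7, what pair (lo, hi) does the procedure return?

(5, 5)

pivot = 7; lo=0, mid=0, hi=7
a[mid]=11>7: swap a[0],a[7]; hi=6 → 1 3 4 2 8 5 7 11
a[mid]=1<7: swap a[0],a[0]; lo=1,mid=1 → 1 3 4 2 8 5 7 11
a[mid]=3<7: swap a[1],a[1]; lo=2,mid=2 → 1 3 4 2 8 5 7 11
a[mid]=4<7: swap a[2],a[2]; lo=3,mid=3 → 1 3 4 2 8 5 7 11
a[mid]=2<7: swap a[3],a[3]; lo=4,mid=4 → 1 3 4 2 8 5 7 11
a[mid]=8>7: swap a[4],a[6]; hi=5 → 1 3 4 2 7 5 8 11
a[mid]=7=7: mid=5
a[mid]=5<7: swap a[4],a[5]; lo=5,mid=6 → 1 3 4 2 5 7 8 11
end: lo=5, hi=5; a = 1 3 4 2 5 7 8 11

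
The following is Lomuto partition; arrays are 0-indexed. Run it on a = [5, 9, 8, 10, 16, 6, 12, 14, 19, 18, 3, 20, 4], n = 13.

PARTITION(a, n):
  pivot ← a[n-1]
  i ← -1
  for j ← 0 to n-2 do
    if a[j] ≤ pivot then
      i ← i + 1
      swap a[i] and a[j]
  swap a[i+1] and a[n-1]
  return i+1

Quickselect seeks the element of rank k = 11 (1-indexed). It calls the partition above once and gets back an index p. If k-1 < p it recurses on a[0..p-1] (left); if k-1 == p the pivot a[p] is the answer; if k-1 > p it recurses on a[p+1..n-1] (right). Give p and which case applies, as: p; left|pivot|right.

1; right

pivot=4, i=-1
j=0: 5>4, skip
j=1: 9>4, skip
j=2: 8>4, skip
j=3: 10>4, skip
j=4: 16>4, skip
j=5: 6>4, skip
j=6: 12>4, skip
j=7: 14>4, skip
j=8: 19>4, skip
j=9: 18>4, skip
j=10: 3≤4, i=0, swap(0,10) ⇒ [3, 9, 8, 10, 16, 6, 12, 14, 19, 18, 5, 20, 4]
j=11: 20>4, skip
swap(1,12) ⇒ [3, 4, 8, 10, 16, 6, 12, 14, 19, 18, 5, 20, 9]; return 1
p = 1; k-1 = 10 > 1 ⇒ right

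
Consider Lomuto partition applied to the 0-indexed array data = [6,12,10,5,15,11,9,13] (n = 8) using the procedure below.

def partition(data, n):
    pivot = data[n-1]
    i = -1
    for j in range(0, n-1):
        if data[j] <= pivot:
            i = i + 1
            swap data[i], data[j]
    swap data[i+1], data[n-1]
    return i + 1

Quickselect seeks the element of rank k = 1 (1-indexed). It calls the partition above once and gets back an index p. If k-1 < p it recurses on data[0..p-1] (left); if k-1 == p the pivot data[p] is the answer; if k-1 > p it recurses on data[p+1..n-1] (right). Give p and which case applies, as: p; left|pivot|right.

6; left

pivot=13, i=-1
j=0: 6≤13, i=0, swap(0,0) ⇒ [6,12,10,5,15,11,9,13]
j=1: 12≤13, i=1, swap(1,1) ⇒ [6,12,10,5,15,11,9,13]
j=2: 10≤13, i=2, swap(2,2) ⇒ [6,12,10,5,15,11,9,13]
j=3: 5≤13, i=3, swap(3,3) ⇒ [6,12,10,5,15,11,9,13]
j=4: 15>13, skip
j=5: 11≤13, i=4, swap(4,5) ⇒ [6,12,10,5,11,15,9,13]
j=6: 9≤13, i=5, swap(5,6) ⇒ [6,12,10,5,11,9,15,13]
swap(6,7) ⇒ [6,12,10,5,11,9,13,15]; return 6
p = 6; k-1 = 0 < 6 ⇒ left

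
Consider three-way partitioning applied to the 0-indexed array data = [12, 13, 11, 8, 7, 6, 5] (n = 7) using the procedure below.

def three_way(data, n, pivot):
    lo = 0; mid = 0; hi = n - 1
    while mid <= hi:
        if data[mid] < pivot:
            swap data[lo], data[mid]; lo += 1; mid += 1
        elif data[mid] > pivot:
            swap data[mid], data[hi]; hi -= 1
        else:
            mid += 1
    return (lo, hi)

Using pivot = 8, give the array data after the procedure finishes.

pivot = 8; lo=0, mid=0, hi=6
data[mid]=12>8: swap data[0],data[6]; hi=5 → [5, 13, 11, 8, 7, 6, 12]
data[mid]=5<8: swap data[0],data[0]; lo=1,mid=1 → [5, 13, 11, 8, 7, 6, 12]
data[mid]=13>8: swap data[1],data[5]; hi=4 → [5, 6, 11, 8, 7, 13, 12]
data[mid]=6<8: swap data[1],data[1]; lo=2,mid=2 → [5, 6, 11, 8, 7, 13, 12]
data[mid]=11>8: swap data[2],data[4]; hi=3 → [5, 6, 7, 8, 11, 13, 12]
data[mid]=7<8: swap data[2],data[2]; lo=3,mid=3 → [5, 6, 7, 8, 11, 13, 12]
data[mid]=8=8: mid=4
end: lo=3, hi=3; data = [5, 6, 7, 8, 11, 13, 12]

[5, 6, 7, 8, 11, 13, 12]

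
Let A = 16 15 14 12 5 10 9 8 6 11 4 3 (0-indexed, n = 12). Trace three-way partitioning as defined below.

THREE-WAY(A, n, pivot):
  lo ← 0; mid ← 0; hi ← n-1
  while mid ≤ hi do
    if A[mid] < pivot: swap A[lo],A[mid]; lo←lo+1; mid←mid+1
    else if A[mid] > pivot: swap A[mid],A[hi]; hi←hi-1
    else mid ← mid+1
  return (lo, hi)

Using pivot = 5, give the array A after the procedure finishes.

3 4 5 12 10 9 8 6 11 14 15 16

pivot = 5; lo=0, mid=0, hi=11
A[mid]=16>5: swap A[0],A[11]; hi=10 → 3 15 14 12 5 10 9 8 6 11 4 16
A[mid]=3<5: swap A[0],A[0]; lo=1,mid=1 → 3 15 14 12 5 10 9 8 6 11 4 16
A[mid]=15>5: swap A[1],A[10]; hi=9 → 3 4 14 12 5 10 9 8 6 11 15 16
A[mid]=4<5: swap A[1],A[1]; lo=2,mid=2 → 3 4 14 12 5 10 9 8 6 11 15 16
A[mid]=14>5: swap A[2],A[9]; hi=8 → 3 4 11 12 5 10 9 8 6 14 15 16
A[mid]=11>5: swap A[2],A[8]; hi=7 → 3 4 6 12 5 10 9 8 11 14 15 16
A[mid]=6>5: swap A[2],A[7]; hi=6 → 3 4 8 12 5 10 9 6 11 14 15 16
A[mid]=8>5: swap A[2],A[6]; hi=5 → 3 4 9 12 5 10 8 6 11 14 15 16
A[mid]=9>5: swap A[2],A[5]; hi=4 → 3 4 10 12 5 9 8 6 11 14 15 16
A[mid]=10>5: swap A[2],A[4]; hi=3 → 3 4 5 12 10 9 8 6 11 14 15 16
A[mid]=5=5: mid=3
A[mid]=12>5: swap A[3],A[3]; hi=2 → 3 4 5 12 10 9 8 6 11 14 15 16
end: lo=2, hi=2; A = 3 4 5 12 10 9 8 6 11 14 15 16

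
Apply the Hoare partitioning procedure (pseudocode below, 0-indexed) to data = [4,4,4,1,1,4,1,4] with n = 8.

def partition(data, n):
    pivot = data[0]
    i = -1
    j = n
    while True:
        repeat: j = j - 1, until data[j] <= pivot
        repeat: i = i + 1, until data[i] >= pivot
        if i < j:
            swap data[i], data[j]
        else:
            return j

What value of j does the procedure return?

4

pivot = data[0] = 4; i = -1, j = 8
j→7 (data[7]=4≤4), i→0 (data[0]=4≥4); i<j, swap → [4,4,4,1,1,4,1,4]
j→6 (data[6]=1≤4), i→1 (data[1]=4≥4); i<j, swap → [4,1,4,1,1,4,4,4]
j→5 (data[5]=4≤4), i→2 (data[2]=4≥4); i<j, swap → [4,1,4,1,1,4,4,4]
j→4, i→5; i≥j, return j=4. data = [4,1,4,1,1,4,4,4]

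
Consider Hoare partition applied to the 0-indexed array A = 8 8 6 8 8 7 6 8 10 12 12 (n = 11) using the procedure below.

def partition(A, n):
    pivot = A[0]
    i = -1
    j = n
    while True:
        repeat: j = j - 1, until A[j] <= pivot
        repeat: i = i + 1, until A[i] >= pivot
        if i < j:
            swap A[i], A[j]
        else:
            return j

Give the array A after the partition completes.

pivot = A[0] = 8; i = -1, j = 11
j→7 (A[7]=8≤8), i→0 (A[0]=8≥8); i<j, swap → 8 8 6 8 8 7 6 8 10 12 12
j→6 (A[6]=6≤8), i→1 (A[1]=8≥8); i<j, swap → 8 6 6 8 8 7 8 8 10 12 12
j→5 (A[5]=7≤8), i→3 (A[3]=8≥8); i<j, swap → 8 6 6 7 8 8 8 8 10 12 12
j→4, i→4; i≥j, return j=4. A = 8 6 6 7 8 8 8 8 10 12 12

8 6 6 7 8 8 8 8 10 12 12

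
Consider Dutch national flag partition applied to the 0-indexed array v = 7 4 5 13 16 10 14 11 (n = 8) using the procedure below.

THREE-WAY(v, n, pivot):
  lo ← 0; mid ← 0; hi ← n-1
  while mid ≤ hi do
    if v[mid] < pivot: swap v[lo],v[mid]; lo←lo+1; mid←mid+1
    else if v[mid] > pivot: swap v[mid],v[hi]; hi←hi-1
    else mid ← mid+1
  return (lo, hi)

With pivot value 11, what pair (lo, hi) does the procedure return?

lo=0 mid=0 hi=7
7<11: swap(0,0), lo=1 mid=1 ⇒ 7 4 5 13 16 10 14 11
4<11: swap(1,1), lo=2 mid=2 ⇒ 7 4 5 13 16 10 14 11
5<11: swap(2,2), lo=3 mid=3 ⇒ 7 4 5 13 16 10 14 11
13>11: swap(3,7), hi=6 ⇒ 7 4 5 11 16 10 14 13
11=11: mid=4
16>11: swap(4,6), hi=5 ⇒ 7 4 5 11 14 10 16 13
14>11: swap(4,5), hi=4 ⇒ 7 4 5 11 10 14 16 13
10<11: swap(3,4), lo=4 mid=5 ⇒ 7 4 5 10 11 14 16 13
done. lo=4 hi=4; v=7 4 5 10 11 14 16 13

(4, 4)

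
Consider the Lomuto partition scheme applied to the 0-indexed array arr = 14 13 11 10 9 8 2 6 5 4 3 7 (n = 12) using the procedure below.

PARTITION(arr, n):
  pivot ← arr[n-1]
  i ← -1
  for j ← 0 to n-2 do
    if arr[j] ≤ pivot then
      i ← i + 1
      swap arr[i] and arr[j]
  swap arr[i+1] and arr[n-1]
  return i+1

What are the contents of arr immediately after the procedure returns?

pivot = arr[11] = 7; i = -1
j=0: arr[0]=14 > 7 → no swap
j=1: arr[1]=13 > 7 → no swap
j=2: arr[2]=11 > 7 → no swap
j=3: arr[3]=10 > 7 → no swap
j=4: arr[4]=9 > 7 → no swap
j=5: arr[5]=8 > 7 → no swap
j=6: arr[6]=2 ≤ 7 → i=0, swap arr[0],arr[6] → 2 13 11 10 9 8 14 6 5 4 3 7
j=7: arr[7]=6 ≤ 7 → i=1, swap arr[1],arr[7] → 2 6 11 10 9 8 14 13 5 4 3 7
j=8: arr[8]=5 ≤ 7 → i=2, swap arr[2],arr[8] → 2 6 5 10 9 8 14 13 11 4 3 7
j=9: arr[9]=4 ≤ 7 → i=3, swap arr[3],arr[9] → 2 6 5 4 9 8 14 13 11 10 3 7
j=10: arr[10]=3 ≤ 7 → i=4, swap arr[4],arr[10] → 2 6 5 4 3 8 14 13 11 10 9 7
final swap arr[5],arr[11] → 2 6 5 4 3 7 14 13 11 10 9 8; return 5

2 6 5 4 3 7 14 13 11 10 9 8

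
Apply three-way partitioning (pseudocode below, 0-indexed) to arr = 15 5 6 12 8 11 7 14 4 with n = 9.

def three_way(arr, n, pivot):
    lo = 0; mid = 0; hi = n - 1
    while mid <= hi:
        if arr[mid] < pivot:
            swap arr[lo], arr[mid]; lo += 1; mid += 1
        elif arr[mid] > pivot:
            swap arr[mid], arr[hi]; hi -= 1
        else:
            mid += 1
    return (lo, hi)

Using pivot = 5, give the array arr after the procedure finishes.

lo=0 mid=0 hi=8
15>5: swap(0,8), hi=7 ⇒ 4 5 6 12 8 11 7 14 15
4<5: swap(0,0), lo=1 mid=1 ⇒ 4 5 6 12 8 11 7 14 15
5=5: mid=2
6>5: swap(2,7), hi=6 ⇒ 4 5 14 12 8 11 7 6 15
14>5: swap(2,6), hi=5 ⇒ 4 5 7 12 8 11 14 6 15
7>5: swap(2,5), hi=4 ⇒ 4 5 11 12 8 7 14 6 15
11>5: swap(2,4), hi=3 ⇒ 4 5 8 12 11 7 14 6 15
8>5: swap(2,3), hi=2 ⇒ 4 5 12 8 11 7 14 6 15
12>5: swap(2,2), hi=1 ⇒ 4 5 12 8 11 7 14 6 15
done. lo=1 hi=1; arr=4 5 12 8 11 7 14 6 15

4 5 12 8 11 7 14 6 15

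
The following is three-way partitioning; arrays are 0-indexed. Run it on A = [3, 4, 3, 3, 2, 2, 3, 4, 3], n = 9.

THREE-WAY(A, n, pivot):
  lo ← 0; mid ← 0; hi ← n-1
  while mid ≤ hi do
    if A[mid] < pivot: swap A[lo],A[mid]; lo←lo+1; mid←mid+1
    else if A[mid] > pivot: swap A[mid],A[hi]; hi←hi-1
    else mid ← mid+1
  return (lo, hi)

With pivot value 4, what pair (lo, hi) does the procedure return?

(7, 8)

pivot = 4; lo=0, mid=0, hi=8
A[mid]=3<4: swap A[0],A[0]; lo=1,mid=1 → [3, 4, 3, 3, 2, 2, 3, 4, 3]
A[mid]=4=4: mid=2
A[mid]=3<4: swap A[1],A[2]; lo=2,mid=3 → [3, 3, 4, 3, 2, 2, 3, 4, 3]
A[mid]=3<4: swap A[2],A[3]; lo=3,mid=4 → [3, 3, 3, 4, 2, 2, 3, 4, 3]
A[mid]=2<4: swap A[3],A[4]; lo=4,mid=5 → [3, 3, 3, 2, 4, 2, 3, 4, 3]
A[mid]=2<4: swap A[4],A[5]; lo=5,mid=6 → [3, 3, 3, 2, 2, 4, 3, 4, 3]
A[mid]=3<4: swap A[5],A[6]; lo=6,mid=7 → [3, 3, 3, 2, 2, 3, 4, 4, 3]
A[mid]=4=4: mid=8
A[mid]=3<4: swap A[6],A[8]; lo=7,mid=9 → [3, 3, 3, 2, 2, 3, 3, 4, 4]
end: lo=7, hi=8; A = [3, 3, 3, 2, 2, 3, 3, 4, 4]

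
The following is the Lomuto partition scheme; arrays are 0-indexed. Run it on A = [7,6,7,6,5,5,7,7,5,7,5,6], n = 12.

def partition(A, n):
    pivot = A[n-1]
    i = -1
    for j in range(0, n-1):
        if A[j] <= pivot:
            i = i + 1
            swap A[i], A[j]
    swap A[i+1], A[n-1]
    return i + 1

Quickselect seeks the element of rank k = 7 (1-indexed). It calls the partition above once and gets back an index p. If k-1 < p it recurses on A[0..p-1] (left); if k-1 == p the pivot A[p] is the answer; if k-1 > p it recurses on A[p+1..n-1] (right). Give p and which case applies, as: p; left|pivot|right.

pivot=6, i=-1
j=0: 7>6, skip
j=1: 6≤6, i=0, swap(0,1) ⇒ [6,7,7,6,5,5,7,7,5,7,5,6]
j=2: 7>6, skip
j=3: 6≤6, i=1, swap(1,3) ⇒ [6,6,7,7,5,5,7,7,5,7,5,6]
j=4: 5≤6, i=2, swap(2,4) ⇒ [6,6,5,7,7,5,7,7,5,7,5,6]
j=5: 5≤6, i=3, swap(3,5) ⇒ [6,6,5,5,7,7,7,7,5,7,5,6]
j=6: 7>6, skip
j=7: 7>6, skip
j=8: 5≤6, i=4, swap(4,8) ⇒ [6,6,5,5,5,7,7,7,7,7,5,6]
j=9: 7>6, skip
j=10: 5≤6, i=5, swap(5,10) ⇒ [6,6,5,5,5,5,7,7,7,7,7,6]
swap(6,11) ⇒ [6,6,5,5,5,5,6,7,7,7,7,7]; return 6
p = 6; k-1 = 6 == 6 ⇒ pivot

6; pivot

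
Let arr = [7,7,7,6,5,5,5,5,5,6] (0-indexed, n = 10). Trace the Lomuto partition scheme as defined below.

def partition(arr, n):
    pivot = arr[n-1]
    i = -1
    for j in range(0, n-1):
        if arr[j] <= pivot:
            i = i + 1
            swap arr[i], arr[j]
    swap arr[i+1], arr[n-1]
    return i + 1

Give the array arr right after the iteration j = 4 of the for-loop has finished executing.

pivot=6, i=-1
j=0: 7>6, skip
j=1: 7>6, skip
j=2: 7>6, skip
j=3: 6≤6, i=0, swap(0,3) ⇒ [6,7,7,7,5,5,5,5,5,6]
j=4: 5≤6, i=1, swap(1,4) ⇒ [6,5,7,7,7,5,5,5,5,6]
(after j=4) arr = [6,5,7,7,7,5,5,5,5,6]

[6,5,7,7,7,5,5,5,5,6]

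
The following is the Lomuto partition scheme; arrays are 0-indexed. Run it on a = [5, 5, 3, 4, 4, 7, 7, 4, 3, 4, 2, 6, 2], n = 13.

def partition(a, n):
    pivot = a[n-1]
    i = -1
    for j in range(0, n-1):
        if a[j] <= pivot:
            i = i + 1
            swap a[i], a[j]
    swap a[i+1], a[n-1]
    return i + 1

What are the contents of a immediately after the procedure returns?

pivot=2, i=-1
j=0: 5>2, skip
j=1: 5>2, skip
j=2: 3>2, skip
j=3: 4>2, skip
j=4: 4>2, skip
j=5: 7>2, skip
j=6: 7>2, skip
j=7: 4>2, skip
j=8: 3>2, skip
j=9: 4>2, skip
j=10: 2≤2, i=0, swap(0,10) ⇒ [2, 5, 3, 4, 4, 7, 7, 4, 3, 4, 5, 6, 2]
j=11: 6>2, skip
swap(1,12) ⇒ [2, 2, 3, 4, 4, 7, 7, 4, 3, 4, 5, 6, 5]; return 1

[2, 2, 3, 4, 4, 7, 7, 4, 3, 4, 5, 6, 5]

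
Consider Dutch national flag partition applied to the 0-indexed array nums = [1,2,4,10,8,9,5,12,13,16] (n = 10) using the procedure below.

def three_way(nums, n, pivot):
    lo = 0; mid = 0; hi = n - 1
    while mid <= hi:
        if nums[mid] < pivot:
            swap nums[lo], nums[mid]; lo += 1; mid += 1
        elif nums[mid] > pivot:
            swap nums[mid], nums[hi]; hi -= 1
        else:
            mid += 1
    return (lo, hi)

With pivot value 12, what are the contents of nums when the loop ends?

[1,2,4,10,8,9,5,12,16,13]

lo=0 mid=0 hi=9
1<12: swap(0,0), lo=1 mid=1 ⇒ [1,2,4,10,8,9,5,12,13,16]
2<12: swap(1,1), lo=2 mid=2 ⇒ [1,2,4,10,8,9,5,12,13,16]
4<12: swap(2,2), lo=3 mid=3 ⇒ [1,2,4,10,8,9,5,12,13,16]
10<12: swap(3,3), lo=4 mid=4 ⇒ [1,2,4,10,8,9,5,12,13,16]
8<12: swap(4,4), lo=5 mid=5 ⇒ [1,2,4,10,8,9,5,12,13,16]
9<12: swap(5,5), lo=6 mid=6 ⇒ [1,2,4,10,8,9,5,12,13,16]
5<12: swap(6,6), lo=7 mid=7 ⇒ [1,2,4,10,8,9,5,12,13,16]
12=12: mid=8
13>12: swap(8,9), hi=8 ⇒ [1,2,4,10,8,9,5,12,16,13]
16>12: swap(8,8), hi=7 ⇒ [1,2,4,10,8,9,5,12,16,13]
done. lo=7 hi=7; nums=[1,2,4,10,8,9,5,12,16,13]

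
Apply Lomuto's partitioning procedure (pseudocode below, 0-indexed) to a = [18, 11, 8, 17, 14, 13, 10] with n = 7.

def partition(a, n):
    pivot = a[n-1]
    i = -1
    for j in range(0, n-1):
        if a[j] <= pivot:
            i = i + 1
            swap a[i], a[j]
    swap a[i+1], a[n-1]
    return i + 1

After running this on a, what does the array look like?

pivot = a[6] = 10; i = -1
j=0: a[0]=18 > 10 → no swap
j=1: a[1]=11 > 10 → no swap
j=2: a[2]=8 ≤ 10 → i=0, swap a[0],a[2] → [8, 11, 18, 17, 14, 13, 10]
j=3: a[3]=17 > 10 → no swap
j=4: a[4]=14 > 10 → no swap
j=5: a[5]=13 > 10 → no swap
final swap a[1],a[6] → [8, 10, 18, 17, 14, 13, 11]; return 1

[8, 10, 18, 17, 14, 13, 11]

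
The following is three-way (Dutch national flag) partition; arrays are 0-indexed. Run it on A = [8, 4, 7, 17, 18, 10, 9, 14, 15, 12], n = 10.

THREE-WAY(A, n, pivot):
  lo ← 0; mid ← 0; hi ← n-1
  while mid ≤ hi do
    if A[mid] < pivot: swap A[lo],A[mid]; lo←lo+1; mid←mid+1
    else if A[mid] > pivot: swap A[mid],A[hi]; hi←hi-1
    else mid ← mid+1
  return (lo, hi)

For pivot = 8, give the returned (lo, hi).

pivot = 8; lo=0, mid=0, hi=9
A[mid]=8=8: mid=1
A[mid]=4<8: swap A[0],A[1]; lo=1,mid=2 → [4, 8, 7, 17, 18, 10, 9, 14, 15, 12]
A[mid]=7<8: swap A[1],A[2]; lo=2,mid=3 → [4, 7, 8, 17, 18, 10, 9, 14, 15, 12]
A[mid]=17>8: swap A[3],A[9]; hi=8 → [4, 7, 8, 12, 18, 10, 9, 14, 15, 17]
A[mid]=12>8: swap A[3],A[8]; hi=7 → [4, 7, 8, 15, 18, 10, 9, 14, 12, 17]
A[mid]=15>8: swap A[3],A[7]; hi=6 → [4, 7, 8, 14, 18, 10, 9, 15, 12, 17]
A[mid]=14>8: swap A[3],A[6]; hi=5 → [4, 7, 8, 9, 18, 10, 14, 15, 12, 17]
A[mid]=9>8: swap A[3],A[5]; hi=4 → [4, 7, 8, 10, 18, 9, 14, 15, 12, 17]
A[mid]=10>8: swap A[3],A[4]; hi=3 → [4, 7, 8, 18, 10, 9, 14, 15, 12, 17]
A[mid]=18>8: swap A[3],A[3]; hi=2 → [4, 7, 8, 18, 10, 9, 14, 15, 12, 17]
end: lo=2, hi=2; A = [4, 7, 8, 18, 10, 9, 14, 15, 12, 17]

(2, 2)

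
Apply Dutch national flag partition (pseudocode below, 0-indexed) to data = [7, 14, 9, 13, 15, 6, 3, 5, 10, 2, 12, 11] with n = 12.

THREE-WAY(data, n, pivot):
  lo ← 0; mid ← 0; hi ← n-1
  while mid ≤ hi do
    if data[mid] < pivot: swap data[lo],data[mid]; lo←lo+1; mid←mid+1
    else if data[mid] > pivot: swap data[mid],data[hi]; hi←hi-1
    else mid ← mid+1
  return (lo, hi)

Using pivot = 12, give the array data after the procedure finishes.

pivot = 12; lo=0, mid=0, hi=11
data[mid]=7<12: swap data[0],data[0]; lo=1,mid=1 → [7, 14, 9, 13, 15, 6, 3, 5, 10, 2, 12, 11]
data[mid]=14>12: swap data[1],data[11]; hi=10 → [7, 11, 9, 13, 15, 6, 3, 5, 10, 2, 12, 14]
data[mid]=11<12: swap data[1],data[1]; lo=2,mid=2 → [7, 11, 9, 13, 15, 6, 3, 5, 10, 2, 12, 14]
data[mid]=9<12: swap data[2],data[2]; lo=3,mid=3 → [7, 11, 9, 13, 15, 6, 3, 5, 10, 2, 12, 14]
data[mid]=13>12: swap data[3],data[10]; hi=9 → [7, 11, 9, 12, 15, 6, 3, 5, 10, 2, 13, 14]
data[mid]=12=12: mid=4
data[mid]=15>12: swap data[4],data[9]; hi=8 → [7, 11, 9, 12, 2, 6, 3, 5, 10, 15, 13, 14]
data[mid]=2<12: swap data[3],data[4]; lo=4,mid=5 → [7, 11, 9, 2, 12, 6, 3, 5, 10, 15, 13, 14]
data[mid]=6<12: swap data[4],data[5]; lo=5,mid=6 → [7, 11, 9, 2, 6, 12, 3, 5, 10, 15, 13, 14]
data[mid]=3<12: swap data[5],data[6]; lo=6,mid=7 → [7, 11, 9, 2, 6, 3, 12, 5, 10, 15, 13, 14]
data[mid]=5<12: swap data[6],data[7]; lo=7,mid=8 → [7, 11, 9, 2, 6, 3, 5, 12, 10, 15, 13, 14]
data[mid]=10<12: swap data[7],data[8]; lo=8,mid=9 → [7, 11, 9, 2, 6, 3, 5, 10, 12, 15, 13, 14]
end: lo=8, hi=8; data = [7, 11, 9, 2, 6, 3, 5, 10, 12, 15, 13, 14]

[7, 11, 9, 2, 6, 3, 5, 10, 12, 15, 13, 14]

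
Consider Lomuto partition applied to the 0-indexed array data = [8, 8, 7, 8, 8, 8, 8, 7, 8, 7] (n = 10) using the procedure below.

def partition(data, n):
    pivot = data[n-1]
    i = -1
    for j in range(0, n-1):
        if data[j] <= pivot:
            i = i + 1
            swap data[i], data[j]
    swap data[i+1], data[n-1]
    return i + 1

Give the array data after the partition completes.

[7, 7, 7, 8, 8, 8, 8, 8, 8, 8]

pivot=7, i=-1
j=0: 8>7, skip
j=1: 8>7, skip
j=2: 7≤7, i=0, swap(0,2) ⇒ [7, 8, 8, 8, 8, 8, 8, 7, 8, 7]
j=3: 8>7, skip
j=4: 8>7, skip
j=5: 8>7, skip
j=6: 8>7, skip
j=7: 7≤7, i=1, swap(1,7) ⇒ [7, 7, 8, 8, 8, 8, 8, 8, 8, 7]
j=8: 8>7, skip
swap(2,9) ⇒ [7, 7, 7, 8, 8, 8, 8, 8, 8, 8]; return 2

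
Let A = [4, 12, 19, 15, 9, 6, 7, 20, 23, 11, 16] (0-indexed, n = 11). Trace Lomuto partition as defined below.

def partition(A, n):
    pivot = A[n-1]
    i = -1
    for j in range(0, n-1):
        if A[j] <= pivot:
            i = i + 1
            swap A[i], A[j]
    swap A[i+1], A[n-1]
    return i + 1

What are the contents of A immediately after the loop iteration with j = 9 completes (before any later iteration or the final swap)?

[4, 12, 15, 9, 6, 7, 11, 20, 23, 19, 16]

pivot=16, i=-1
j=0: 4≤16, i=0, swap(0,0) ⇒ [4, 12, 19, 15, 9, 6, 7, 20, 23, 11, 16]
j=1: 12≤16, i=1, swap(1,1) ⇒ [4, 12, 19, 15, 9, 6, 7, 20, 23, 11, 16]
j=2: 19>16, skip
j=3: 15≤16, i=2, swap(2,3) ⇒ [4, 12, 15, 19, 9, 6, 7, 20, 23, 11, 16]
j=4: 9≤16, i=3, swap(3,4) ⇒ [4, 12, 15, 9, 19, 6, 7, 20, 23, 11, 16]
j=5: 6≤16, i=4, swap(4,5) ⇒ [4, 12, 15, 9, 6, 19, 7, 20, 23, 11, 16]
j=6: 7≤16, i=5, swap(5,6) ⇒ [4, 12, 15, 9, 6, 7, 19, 20, 23, 11, 16]
j=7: 20>16, skip
j=8: 23>16, skip
j=9: 11≤16, i=6, swap(6,9) ⇒ [4, 12, 15, 9, 6, 7, 11, 20, 23, 19, 16]
(after j=9) A = [4, 12, 15, 9, 6, 7, 11, 20, 23, 19, 16]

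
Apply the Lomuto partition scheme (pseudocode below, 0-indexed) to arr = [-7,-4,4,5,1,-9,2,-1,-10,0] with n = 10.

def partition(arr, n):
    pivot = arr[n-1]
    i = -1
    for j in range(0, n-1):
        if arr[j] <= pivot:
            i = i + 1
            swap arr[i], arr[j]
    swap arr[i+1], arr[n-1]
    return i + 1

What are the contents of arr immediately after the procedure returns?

[-7,-4,-9,-1,-10,0,2,5,1,4]

pivot = arr[9] = 0; i = -1
j=0: arr[0]=-7 ≤ 0 → i=0, swap arr[0],arr[0] (no change) → [-7,-4,4,5,1,-9,2,-1,-10,0]
j=1: arr[1]=-4 ≤ 0 → i=1, swap arr[1],arr[1] (no change) → [-7,-4,4,5,1,-9,2,-1,-10,0]
j=2: arr[2]=4 > 0 → no swap
j=3: arr[3]=5 > 0 → no swap
j=4: arr[4]=1 > 0 → no swap
j=5: arr[5]=-9 ≤ 0 → i=2, swap arr[2],arr[5] → [-7,-4,-9,5,1,4,2,-1,-10,0]
j=6: arr[6]=2 > 0 → no swap
j=7: arr[7]=-1 ≤ 0 → i=3, swap arr[3],arr[7] → [-7,-4,-9,-1,1,4,2,5,-10,0]
j=8: arr[8]=-10 ≤ 0 → i=4, swap arr[4],arr[8] → [-7,-4,-9,-1,-10,4,2,5,1,0]
final swap arr[5],arr[9] → [-7,-4,-9,-1,-10,0,2,5,1,4]; return 5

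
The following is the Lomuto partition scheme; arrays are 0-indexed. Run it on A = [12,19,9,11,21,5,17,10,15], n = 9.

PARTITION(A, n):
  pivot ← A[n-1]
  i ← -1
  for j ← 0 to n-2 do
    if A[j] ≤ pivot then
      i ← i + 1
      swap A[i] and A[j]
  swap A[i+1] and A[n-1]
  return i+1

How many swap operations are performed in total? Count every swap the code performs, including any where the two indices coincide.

6

pivot=15, i=-1
j=0: 12≤15, i=0, swap(0,0) ⇒ [12,19,9,11,21,5,17,10,15]
j=1: 19>15, skip
j=2: 9≤15, i=1, swap(1,2) ⇒ [12,9,19,11,21,5,17,10,15]
j=3: 11≤15, i=2, swap(2,3) ⇒ [12,9,11,19,21,5,17,10,15]
j=4: 21>15, skip
j=5: 5≤15, i=3, swap(3,5) ⇒ [12,9,11,5,21,19,17,10,15]
j=6: 17>15, skip
j=7: 10≤15, i=4, swap(4,7) ⇒ [12,9,11,5,10,19,17,21,15]
swap(5,8) ⇒ [12,9,11,5,10,15,17,21,19]; return 5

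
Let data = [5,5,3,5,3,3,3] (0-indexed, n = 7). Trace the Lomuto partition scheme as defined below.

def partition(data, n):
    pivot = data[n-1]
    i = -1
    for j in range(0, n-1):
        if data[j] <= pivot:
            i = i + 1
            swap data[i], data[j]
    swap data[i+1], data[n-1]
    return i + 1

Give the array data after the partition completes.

[3,3,3,3,5,5,5]

pivot=3, i=-1
j=0: 5>3, skip
j=1: 5>3, skip
j=2: 3≤3, i=0, swap(0,2) ⇒ [3,5,5,5,3,3,3]
j=3: 5>3, skip
j=4: 3≤3, i=1, swap(1,4) ⇒ [3,3,5,5,5,3,3]
j=5: 3≤3, i=2, swap(2,5) ⇒ [3,3,3,5,5,5,3]
swap(3,6) ⇒ [3,3,3,3,5,5,5]; return 3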